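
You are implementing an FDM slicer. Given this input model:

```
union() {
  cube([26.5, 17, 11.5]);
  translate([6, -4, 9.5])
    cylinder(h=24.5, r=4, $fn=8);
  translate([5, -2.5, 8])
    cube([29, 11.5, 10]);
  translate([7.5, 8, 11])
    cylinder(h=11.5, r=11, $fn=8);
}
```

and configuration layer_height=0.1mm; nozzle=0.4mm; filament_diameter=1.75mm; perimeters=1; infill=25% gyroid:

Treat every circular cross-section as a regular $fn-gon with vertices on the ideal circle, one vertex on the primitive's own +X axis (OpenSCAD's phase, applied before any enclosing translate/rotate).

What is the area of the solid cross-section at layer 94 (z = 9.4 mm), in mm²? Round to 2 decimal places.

At z = 9.4 mm: the 26.5×17 cube contributes its full rectangle (area 450.50 mm²); the cylinder at (6, -4) is absent (z outside [9.5, 34]); the 29×11.5 cube at (5, -2.5) contributes its full rectangle (area 333.50 mm²); the cylinder at (7.5, 8) is not intersected at this z (z outside [11, 22.5]); Combining (union): the regions partially overlap — summed areas 784.00 mm² minus the doubly-counted overlap 193.50 mm² gives 590.50 mm² — area = 590.50 mm². Overall, the cross-section is a single solid region. Net area = 590.50 mm².

590.50 mm²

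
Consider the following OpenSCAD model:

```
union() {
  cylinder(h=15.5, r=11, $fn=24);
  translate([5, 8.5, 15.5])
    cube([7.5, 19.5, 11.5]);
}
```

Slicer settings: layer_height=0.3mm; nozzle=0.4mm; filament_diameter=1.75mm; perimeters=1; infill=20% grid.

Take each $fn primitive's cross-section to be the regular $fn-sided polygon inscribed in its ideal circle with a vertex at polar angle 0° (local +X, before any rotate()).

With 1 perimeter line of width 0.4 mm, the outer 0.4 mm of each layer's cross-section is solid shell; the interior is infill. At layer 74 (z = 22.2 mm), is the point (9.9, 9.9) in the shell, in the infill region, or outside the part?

infill

At z = 22.2 mm: the cylinder is absent (z outside [0, 15.5]); the cube at (5, 8.5) is present — its section is the full 7.5×19.5 rectangle; Merging all regions: only the 7.5×19.5 cube at (5, 8.5) is present, so the union is just that shape — 1 connected region. Overall, the cross-section is a single solid region. The nearest boundary edge runs (5.00, 8.50)→(12.50, 8.50); distance from the point to it = 1.40 mm. The point is inside the cross-section and 1.40 mm from the nearest boundary — more than the 0.4 mm shell width (1 × 0.4), so it's in the infill interior.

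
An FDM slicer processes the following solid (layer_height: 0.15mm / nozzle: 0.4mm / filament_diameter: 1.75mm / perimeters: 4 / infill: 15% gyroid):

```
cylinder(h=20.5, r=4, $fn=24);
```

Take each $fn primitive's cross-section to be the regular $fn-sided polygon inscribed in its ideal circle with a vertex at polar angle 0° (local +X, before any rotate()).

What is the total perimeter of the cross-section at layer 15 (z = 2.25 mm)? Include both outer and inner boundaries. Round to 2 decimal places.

25.06 mm

At z = 2.25 mm: the cylinder: section is a regular 24-gon, circumradius r=4 (perimeter = 2·24·4.000·sin(180°/24) = 25.06 mm). Overall, the cross-section is a single solid region. Total boundary length (outer) = 25.06 mm.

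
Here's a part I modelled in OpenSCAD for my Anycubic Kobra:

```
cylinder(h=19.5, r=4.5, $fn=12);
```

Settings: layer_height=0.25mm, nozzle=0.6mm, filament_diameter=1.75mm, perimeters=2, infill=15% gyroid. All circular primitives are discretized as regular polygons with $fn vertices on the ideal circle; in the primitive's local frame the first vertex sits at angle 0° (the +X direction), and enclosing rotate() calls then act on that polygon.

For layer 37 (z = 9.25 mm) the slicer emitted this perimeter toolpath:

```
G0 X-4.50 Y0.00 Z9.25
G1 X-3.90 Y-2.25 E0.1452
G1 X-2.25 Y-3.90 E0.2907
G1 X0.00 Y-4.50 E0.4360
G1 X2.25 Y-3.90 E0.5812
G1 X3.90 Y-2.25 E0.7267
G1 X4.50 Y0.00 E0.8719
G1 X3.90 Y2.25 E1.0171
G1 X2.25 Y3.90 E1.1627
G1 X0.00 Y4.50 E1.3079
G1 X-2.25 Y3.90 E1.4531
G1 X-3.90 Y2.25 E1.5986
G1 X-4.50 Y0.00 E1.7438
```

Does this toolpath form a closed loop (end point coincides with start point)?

Start point (G0): (-4.50, 0.00). End point (last G1): the path returns to the start — closed.

yes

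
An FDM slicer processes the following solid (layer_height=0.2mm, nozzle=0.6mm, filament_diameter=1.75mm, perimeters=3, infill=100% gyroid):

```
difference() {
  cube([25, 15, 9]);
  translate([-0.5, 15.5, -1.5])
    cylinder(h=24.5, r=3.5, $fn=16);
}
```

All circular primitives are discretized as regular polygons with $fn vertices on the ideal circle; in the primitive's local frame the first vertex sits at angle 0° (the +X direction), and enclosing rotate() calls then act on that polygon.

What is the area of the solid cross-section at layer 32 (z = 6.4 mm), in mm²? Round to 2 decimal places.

At z = 6.4 mm: the cube is present — its section is the full 25×15 rectangle (area 375.00 mm²); the cylinder at (-0.5, 15.5): section is a regular 16-gon, circumradius r=3.5 (area = (16/2)·3.500²·sin(360°/16) = 37.50 mm²); After the difference (first − rest): starting from the 25×15 cube (375.00 mm²), the r=3.5 cylinder at (-0.5, 15.5) partially overlaps it — only the 6.18 mm² overlap (of its 37.50 mm²) is removed, clipping the outline — area = 368.82 mm². Overall, the cross-section is a single solid region. Net area = 368.82 mm².

368.82 mm²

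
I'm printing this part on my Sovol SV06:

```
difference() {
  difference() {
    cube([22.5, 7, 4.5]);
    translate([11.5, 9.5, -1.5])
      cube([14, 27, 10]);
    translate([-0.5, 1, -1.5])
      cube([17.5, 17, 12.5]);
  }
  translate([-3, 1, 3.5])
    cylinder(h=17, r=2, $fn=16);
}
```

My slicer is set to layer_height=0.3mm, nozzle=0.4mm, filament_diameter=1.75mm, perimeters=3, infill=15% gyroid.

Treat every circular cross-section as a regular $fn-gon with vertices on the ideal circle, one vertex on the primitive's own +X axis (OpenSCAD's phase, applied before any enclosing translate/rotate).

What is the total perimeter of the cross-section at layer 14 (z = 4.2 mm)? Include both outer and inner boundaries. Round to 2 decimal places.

At z = 4.2 mm: the 22.5×7 cube contributes its full rectangle (perimeter 59.00 mm); the 14×27 cube at (11.5, 9.5) contributes its full rectangle (perimeter 82.00 mm); the 17.5×17 cube at (-0.5, 1) contributes its full rectangle (perimeter 69.00 mm); Taking the first minus the rest: starting from the 22.5×7 cube, the 14×27 cube at (11.5, 9.5) misses the remaining region (no effect); the 17.5×17 cube at (-0.5, 1) partially overlaps it — only the 102.00 mm² overlap (of its 297.50 mm²) is removed, clipping the outline — boundary = 59.00 mm; the r=2 cylinder at (-3, 1) contributes a regular 16-gon of circumradius 2 (perimeter = 2·16·2.000·sin(180°/16) = 12.49 mm); Subtracting the remaining from the first: starting from the result so far, the r=2 cylinder at (-3, 1) misses the remaining region (no effect) — boundary = 59.00 mm. Overall, the cross-section is a single solid region. Total boundary length (outer) = 59.00 mm.

59.00 mm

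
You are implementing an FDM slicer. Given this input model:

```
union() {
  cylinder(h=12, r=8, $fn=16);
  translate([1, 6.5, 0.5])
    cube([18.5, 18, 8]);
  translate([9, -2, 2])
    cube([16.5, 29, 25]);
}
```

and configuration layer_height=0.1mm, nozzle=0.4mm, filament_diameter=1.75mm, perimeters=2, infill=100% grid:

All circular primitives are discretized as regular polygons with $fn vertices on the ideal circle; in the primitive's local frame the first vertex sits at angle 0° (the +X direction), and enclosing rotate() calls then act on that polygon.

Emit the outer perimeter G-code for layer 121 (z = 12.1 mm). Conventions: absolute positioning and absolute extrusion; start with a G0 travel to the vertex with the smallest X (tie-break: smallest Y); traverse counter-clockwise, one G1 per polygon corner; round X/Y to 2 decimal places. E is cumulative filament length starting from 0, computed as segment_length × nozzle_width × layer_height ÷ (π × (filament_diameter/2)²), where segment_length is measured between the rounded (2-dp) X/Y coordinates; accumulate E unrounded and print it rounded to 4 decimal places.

At z = 12.1 mm: the cylinder is absent (z outside [0, 12]); the cube at (1, 6.5) is absent (z outside [0.5, 8.5]); the cube at (9, -2) (footprint 16.5×29) is included at this height; Combining (union): only the 16.5×29 cube at (9, -2) is present, so the union is just that shape — 1 connected region. The outline is a single polygon with 4 vertices. Extrusion per mm of travel: 0.4 × 0.1 / (π × 0.875²) = 0.016630. Accumulating E over each segment gives final E = 1.5133.

G0 X9.00 Y-2.00 Z12.10
G1 X25.50 Y-2.00 E0.2744
G1 X25.50 Y27.00 E0.7567
G1 X9.00 Y27.00 E1.0311
G1 X9.00 Y-2.00 E1.5133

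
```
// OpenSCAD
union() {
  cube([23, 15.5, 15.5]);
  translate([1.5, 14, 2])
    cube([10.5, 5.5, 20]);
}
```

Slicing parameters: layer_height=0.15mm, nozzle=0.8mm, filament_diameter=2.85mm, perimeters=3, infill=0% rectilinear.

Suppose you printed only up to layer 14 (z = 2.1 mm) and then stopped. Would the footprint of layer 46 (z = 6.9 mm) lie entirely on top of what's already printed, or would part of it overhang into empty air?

entirely on top

Compare the two slices. At z = 2.1: the cube (footprint 23×15.5) is included at this height (area 356.50 mm²); the cube at (1.5, 14) is present — its section is the full 10.5×5.5 rectangle (area 57.75 mm²); Combining (union): the regions partially overlap — summed areas 414.25 mm² minus the doubly-counted overlap 15.75 mm² gives 398.50 mm² — area = 398.50 mm². At z = 6.9: the cube is present — its section is the full 23×15.5 rectangle (area 356.50 mm²); the cube at (1.5, 14) (footprint 10.5×5.5) is included at this height (area 57.75 mm²); Merging all regions: the regions partially overlap — summed areas 414.25 mm² minus the doubly-counted overlap 15.75 mm² gives 398.50 mm² — area = 398.50 mm². Checking containment: the cross-section at z = 6.9 is a subset of the cross-section at z = 2.1.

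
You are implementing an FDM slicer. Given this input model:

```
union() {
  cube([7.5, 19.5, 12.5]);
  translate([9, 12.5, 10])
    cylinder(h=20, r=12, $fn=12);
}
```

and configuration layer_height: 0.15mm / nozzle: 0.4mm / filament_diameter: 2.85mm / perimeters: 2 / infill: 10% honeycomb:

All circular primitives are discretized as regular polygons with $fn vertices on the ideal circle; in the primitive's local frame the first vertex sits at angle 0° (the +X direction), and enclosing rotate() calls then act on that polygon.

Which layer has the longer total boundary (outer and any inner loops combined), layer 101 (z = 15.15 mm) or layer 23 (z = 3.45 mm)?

layer 101 (z = 15.15 mm)

Layer 101 (z = 15.15): the cube does not reach this height (z outside [0, 12.5]); the r=12 cylinder at (9, 12.5) gives a regular 12-gon of circumradius 12 (constant along its height) (perimeter = 2·12·12.000·sin(180°/12) = 74.54 mm); Taking the union: only the r=12 cylinder at (9, 12.5) is present, so the union is just that shape — boundary = 74.54 mm. So its perimeter = 74.54 mm. Layer 23 (z = 3.45): the cube (footprint 7.5×19.5) is included at this height (perimeter 54.00 mm); the cylinder at (9, 12.5) does not reach this height (z outside [10, 30]); Taking the union: only the 7.5×19.5 cube is present, so the union is just that shape — boundary = 54.00 mm. So its perimeter = 54.00 mm. Layer 101 is larger (74.54 vs 54.00 mm).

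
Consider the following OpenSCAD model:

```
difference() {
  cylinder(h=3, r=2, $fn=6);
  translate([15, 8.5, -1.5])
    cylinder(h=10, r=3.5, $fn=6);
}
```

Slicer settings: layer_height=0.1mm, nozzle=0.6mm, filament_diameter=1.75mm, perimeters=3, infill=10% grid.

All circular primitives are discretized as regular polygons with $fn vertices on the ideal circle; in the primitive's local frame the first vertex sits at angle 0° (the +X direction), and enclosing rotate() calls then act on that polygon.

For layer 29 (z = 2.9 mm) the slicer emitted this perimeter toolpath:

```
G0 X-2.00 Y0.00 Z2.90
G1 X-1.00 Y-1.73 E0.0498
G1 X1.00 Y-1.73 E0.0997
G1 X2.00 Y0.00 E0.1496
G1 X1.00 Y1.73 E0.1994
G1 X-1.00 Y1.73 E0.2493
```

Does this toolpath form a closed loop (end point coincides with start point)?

Start point (G0): (-2.00, 0.00). End point (last G1): the path does not return to the start — open.

no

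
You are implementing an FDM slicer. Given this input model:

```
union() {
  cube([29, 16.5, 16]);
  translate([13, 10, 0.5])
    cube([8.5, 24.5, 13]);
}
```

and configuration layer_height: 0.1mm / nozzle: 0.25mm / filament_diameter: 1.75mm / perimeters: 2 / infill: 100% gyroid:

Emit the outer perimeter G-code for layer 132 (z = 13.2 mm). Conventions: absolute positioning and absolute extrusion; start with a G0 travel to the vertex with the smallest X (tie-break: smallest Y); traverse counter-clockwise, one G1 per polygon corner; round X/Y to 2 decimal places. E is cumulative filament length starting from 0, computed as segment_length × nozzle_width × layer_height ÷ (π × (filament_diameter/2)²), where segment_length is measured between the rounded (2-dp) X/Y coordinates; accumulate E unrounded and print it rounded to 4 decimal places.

At z = 13.2 mm: the 29×16.5 cube contributes its full rectangle; the 8.5×24.5 cube at (13, 10) contributes its full rectangle; Combining (union): the regions partially overlap (shared area 55.25 mm²), so overlapping operands fuse into one piece — 1 connected region. The outline is a single polygon with 8 vertices. Extrusion per mm of travel: 0.25 × 0.1 / (π × 0.875²) = 0.010394. Accumulating E over each segment gives final E = 1.3200.

G0 X0.00 Y0.00 Z13.20
G1 X29.00 Y0.00 E0.3014
G1 X29.00 Y16.50 E0.4729
G1 X21.50 Y16.50 E0.5509
G1 X21.50 Y34.50 E0.7380
G1 X13.00 Y34.50 E0.8263
G1 X13.00 Y16.50 E1.0134
G1 X0.00 Y16.50 E1.1485
G1 X0.00 Y0.00 E1.3200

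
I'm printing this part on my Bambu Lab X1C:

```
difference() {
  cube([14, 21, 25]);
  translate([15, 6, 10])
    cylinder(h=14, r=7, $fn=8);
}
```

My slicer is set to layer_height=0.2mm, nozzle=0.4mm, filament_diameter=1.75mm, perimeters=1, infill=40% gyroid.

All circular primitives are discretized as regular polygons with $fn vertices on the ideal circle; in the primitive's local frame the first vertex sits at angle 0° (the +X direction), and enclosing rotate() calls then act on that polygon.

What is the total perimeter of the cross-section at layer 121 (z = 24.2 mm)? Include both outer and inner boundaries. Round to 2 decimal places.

At z = 24.2 mm: the cube is present — its section is the full 14×21 rectangle (perimeter 70.00 mm); the cylinder at (15, 6) does not reach this height (z outside [10, 24]); Taking the first minus the rest: none of the subtracted shapes is present at this height, so the 14×21 cube is unchanged — boundary = 70.00 mm. Overall, the cross-section is a single solid region. Total boundary length (outer) = 70.00 mm.

70.00 mm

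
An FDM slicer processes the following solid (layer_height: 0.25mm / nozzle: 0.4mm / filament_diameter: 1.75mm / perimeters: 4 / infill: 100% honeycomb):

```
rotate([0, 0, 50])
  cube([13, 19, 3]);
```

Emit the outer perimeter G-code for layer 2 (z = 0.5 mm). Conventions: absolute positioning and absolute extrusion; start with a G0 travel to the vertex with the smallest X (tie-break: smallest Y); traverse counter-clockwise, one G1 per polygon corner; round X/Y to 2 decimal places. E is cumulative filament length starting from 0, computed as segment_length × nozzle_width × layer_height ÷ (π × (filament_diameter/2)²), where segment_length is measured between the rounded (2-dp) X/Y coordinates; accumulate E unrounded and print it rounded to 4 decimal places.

At z = 0.5 mm: the 13×19 cube contributes its full rectangle; (whole slice rotated 50° about Z — lengths, areas and connectivity unchanged). The outline is a single polygon with 4 vertices. Extrusion per mm of travel: 0.4 × 0.25 / (π × 0.875²) = 0.041575. Accumulating E over each segment gives final E = 2.6607.

G0 X-14.55 Y12.21 Z0.50
G1 X0.00 Y0.00 E0.7897
G1 X8.36 Y9.96 E1.3303
G1 X-6.20 Y22.17 E2.1203
G1 X-14.55 Y12.21 E2.6607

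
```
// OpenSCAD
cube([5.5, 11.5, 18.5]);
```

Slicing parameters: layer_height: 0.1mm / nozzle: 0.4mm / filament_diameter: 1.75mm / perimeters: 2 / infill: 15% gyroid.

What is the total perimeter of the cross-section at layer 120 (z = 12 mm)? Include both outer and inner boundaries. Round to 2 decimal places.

34.00 mm

At z = 12 mm: the cube is present — its section is the full 5.5×11.5 rectangle (perimeter 34.00 mm). Overall, the cross-section is a single solid region. Total boundary length (outer) = 34.00 mm.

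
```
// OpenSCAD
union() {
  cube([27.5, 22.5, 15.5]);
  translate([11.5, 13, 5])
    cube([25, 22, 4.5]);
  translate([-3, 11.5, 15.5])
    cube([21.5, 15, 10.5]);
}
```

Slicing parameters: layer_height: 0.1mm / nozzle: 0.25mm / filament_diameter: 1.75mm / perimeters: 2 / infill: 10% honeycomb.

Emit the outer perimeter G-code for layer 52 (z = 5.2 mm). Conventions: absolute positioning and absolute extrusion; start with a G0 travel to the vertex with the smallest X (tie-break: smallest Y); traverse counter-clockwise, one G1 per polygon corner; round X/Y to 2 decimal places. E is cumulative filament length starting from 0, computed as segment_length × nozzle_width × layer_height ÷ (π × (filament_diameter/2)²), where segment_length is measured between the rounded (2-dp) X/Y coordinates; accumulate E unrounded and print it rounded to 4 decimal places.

At z = 5.2 mm: the 27.5×22.5 cube contributes its full rectangle; the cube at (11.5, 13) is present — its section is the full 25×22 rectangle; the cube at (-3, 11.5) does not reach this height (z outside [15.5, 26]); Merging all regions: the regions partially overlap (shared area 152.00 mm²), so overlapping operands fuse into one piece — 1 connected region. The outline is a single polygon with 8 vertices. Extrusion per mm of travel: 0.25 × 0.1 / (π × 0.875²) = 0.010394. Accumulating E over each segment gives final E = 1.4863.

G0 X0.00 Y0.00 Z5.20
G1 X27.50 Y0.00 E0.2858
G1 X27.50 Y13.00 E0.4209
G1 X36.50 Y13.00 E0.5145
G1 X36.50 Y35.00 E0.7432
G1 X11.50 Y35.00 E1.0030
G1 X11.50 Y22.50 E1.1329
G1 X0.00 Y22.50 E1.2525
G1 X0.00 Y0.00 E1.4863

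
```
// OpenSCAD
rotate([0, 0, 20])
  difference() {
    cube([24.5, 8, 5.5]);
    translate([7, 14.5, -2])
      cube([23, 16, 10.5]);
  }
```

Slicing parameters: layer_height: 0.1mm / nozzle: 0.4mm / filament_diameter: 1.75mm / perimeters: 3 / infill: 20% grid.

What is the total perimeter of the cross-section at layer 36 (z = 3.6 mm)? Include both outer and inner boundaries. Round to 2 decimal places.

At z = 3.6 mm: the cube (footprint 24.5×8) is included at this height (perimeter 65.00 mm); the cube at (7, 14.5) (footprint 23×16) is included at this height (perimeter 78.00 mm); Subtracting the remaining from the first: starting from the 24.5×8 cube, the 23×16 cube at (7, 14.5) misses the remaining region (no effect) — boundary = 65.00 mm; (rotated 20° about Z; rotation is an isometry so areas/perimeters/island counts are preserved). Overall, the cross-section is a single solid region. Total boundary length (outer) = 65.00 mm.

65.00 mm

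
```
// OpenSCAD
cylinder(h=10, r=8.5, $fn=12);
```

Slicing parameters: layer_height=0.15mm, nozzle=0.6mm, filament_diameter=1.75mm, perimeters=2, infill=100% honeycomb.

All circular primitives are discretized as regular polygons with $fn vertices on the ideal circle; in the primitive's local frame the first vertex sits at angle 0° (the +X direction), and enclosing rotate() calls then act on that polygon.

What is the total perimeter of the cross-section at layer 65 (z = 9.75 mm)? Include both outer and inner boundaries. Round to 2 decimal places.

At z = 9.75 mm: the r=8.5 cylinder contributes a regular 12-gon of circumradius 8.5 (perimeter = 2·12·8.500·sin(180°/12) = 52.80 mm). Overall, the cross-section is a single solid region. Total boundary length (outer) = 52.80 mm.

52.80 mm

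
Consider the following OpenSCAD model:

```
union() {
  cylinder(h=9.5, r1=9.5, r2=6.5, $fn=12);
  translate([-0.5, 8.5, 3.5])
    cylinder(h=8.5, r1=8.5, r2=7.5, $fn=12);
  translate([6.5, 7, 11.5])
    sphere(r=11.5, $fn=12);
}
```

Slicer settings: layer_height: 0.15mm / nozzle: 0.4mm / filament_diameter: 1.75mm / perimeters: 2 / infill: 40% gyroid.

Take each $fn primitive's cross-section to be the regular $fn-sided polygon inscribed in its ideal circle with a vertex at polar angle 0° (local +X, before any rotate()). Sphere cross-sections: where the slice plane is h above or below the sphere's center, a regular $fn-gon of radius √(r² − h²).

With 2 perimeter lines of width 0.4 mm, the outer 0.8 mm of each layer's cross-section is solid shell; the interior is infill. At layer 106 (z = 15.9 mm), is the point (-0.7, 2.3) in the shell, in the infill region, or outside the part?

infill

At z = 15.9 mm: the cone is not intersected at this z (z outside [0, 9.5]); the cone at (-0.5, 8.5) is absent (z outside [3.5, 12]); the sphere at (6.5, 7): section is a regular 12-gon, circumradius = √(r²−h²) = √(11.5²−4.4²) = 10.625; Combining (union): only the r=11.5 sphere at (6.5, 7) is present, so the union is just that shape — 1 connected region. Overall, the cross-section is a single solid region. The nearest boundary edge runs (-2.70, 1.69)→(1.19, -2.20); distance from the point to it = 1.85 mm. The point is inside the cross-section and 1.85 mm from the nearest boundary — more than the 0.8 mm shell width (2 × 0.4), so it's in the infill interior.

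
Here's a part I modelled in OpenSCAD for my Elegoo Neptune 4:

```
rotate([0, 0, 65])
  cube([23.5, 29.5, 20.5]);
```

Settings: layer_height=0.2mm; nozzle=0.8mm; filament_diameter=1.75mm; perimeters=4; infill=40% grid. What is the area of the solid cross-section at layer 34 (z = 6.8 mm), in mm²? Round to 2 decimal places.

693.25 mm²

At z = 6.8 mm: the cube is present — its section is the full 23.5×29.5 rectangle (area 693.25 mm²); (rotated 65° about Z; rotation is an isometry so areas/perimeters/island counts are preserved). Overall, the cross-section is a single solid region. Net area = 693.25 mm².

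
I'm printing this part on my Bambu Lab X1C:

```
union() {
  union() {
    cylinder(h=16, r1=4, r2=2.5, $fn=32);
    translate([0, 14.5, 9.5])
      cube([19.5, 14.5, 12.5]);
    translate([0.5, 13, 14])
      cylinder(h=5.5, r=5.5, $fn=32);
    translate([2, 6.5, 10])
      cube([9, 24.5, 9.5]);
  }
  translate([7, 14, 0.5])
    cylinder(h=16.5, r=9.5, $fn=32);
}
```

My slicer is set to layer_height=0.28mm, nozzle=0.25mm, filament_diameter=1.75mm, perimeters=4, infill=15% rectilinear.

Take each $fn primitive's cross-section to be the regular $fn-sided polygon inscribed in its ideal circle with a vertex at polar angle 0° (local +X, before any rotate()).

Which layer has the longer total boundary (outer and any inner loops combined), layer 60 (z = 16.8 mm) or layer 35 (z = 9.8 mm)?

Layer 60 (z = 16.8): the cone is not intersected at this z (z outside [0, 16]); the cube at (0, 14.5) is present — its section is the full 19.5×14.5 rectangle (perimeter 68.00 mm); the r=5.5 cylinder at (0.5, 13) gives a regular 32-gon of circumradius 5.5 (constant along its height) (perimeter = 2·32·5.500·sin(180°/32) = 34.50 mm); the cube at (2, 6.5) is present — its section is the full 9×24.5 rectangle (perimeter 67.00 mm); Combining (union): the regions partially overlap (shared area 169.33 mm²), so the edge portions inside another operand are dropped and the merged outline is re-measured after clipping — boundary = 93.56 mm; the r=9.5 cylinder at (7, 14) contributes a regular 32-gon of circumradius 9.5 (perimeter = 2·32·9.500·sin(180°/32) = 59.59 mm); Taking the union: the regions partially overlap (shared area 227.68 mm²), so the edge portions inside another operand are dropped and the merged outline is re-measured after clipping — boundary = 90.35 mm. So its perimeter = 90.35 mm. Layer 35 (z = 9.8): the cone: at t=0.613 of its height the radius interpolates to r₁+(r₂−r₁)t = 3.081, giving a regular 32-gon of that circumradius (perimeter = 2·32·3.081·sin(180°/32) = 19.33 mm); the cube at (0, 14.5) (footprint 19.5×14.5) is included at this height (perimeter 68.00 mm); the cylinder at (0.5, 13) does not reach this height (z outside [14, 19.5]); the cube at (2, 6.5) does not reach this height (z outside [10, 19.5]); Taking the union: the 2 present regions are separate (no shared area or edge), so areas and boundary lengths simply add and each stays a separate island — boundary = 87.33 mm; the r=9.5 cylinder at (7, 14) contributes a regular 32-gon of circumradius 9.5 (perimeter = 2·32·9.500·sin(180°/32) = 59.59 mm); Merging all regions: the regions partially overlap (shared area 121.82 mm²), so the edge portions inside another operand are dropped and the merged outline is re-measured after clipping — boundary = 102.31 mm. So its perimeter = 102.31 mm. Layer 35 is larger (102.31 vs 90.35 mm).

layer 35 (z = 9.8 mm)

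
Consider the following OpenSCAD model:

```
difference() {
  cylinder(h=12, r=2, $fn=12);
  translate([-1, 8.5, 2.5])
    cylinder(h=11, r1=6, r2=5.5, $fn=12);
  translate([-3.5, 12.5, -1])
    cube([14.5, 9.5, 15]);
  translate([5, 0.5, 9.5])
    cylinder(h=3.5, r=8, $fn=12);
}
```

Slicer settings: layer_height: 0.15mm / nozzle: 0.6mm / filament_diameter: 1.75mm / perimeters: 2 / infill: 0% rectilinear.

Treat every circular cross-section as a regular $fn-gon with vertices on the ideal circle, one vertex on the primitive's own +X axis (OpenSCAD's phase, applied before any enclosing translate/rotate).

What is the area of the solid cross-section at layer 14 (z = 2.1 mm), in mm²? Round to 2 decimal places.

12.00 mm²

At z = 2.1 mm: the r=2 cylinder gives a regular 12-gon of circumradius 2 (constant along its height) (area = (12/2)·2.000²·sin(360°/12) = 12.00 mm²); the cone at (-1, 8.5) is absent (z outside [2.5, 13.5]); the cube at (-3.5, 12.5) (footprint 14.5×9.5) is included at this height (area 137.75 mm²); the cylinder at (5, 0.5) is not intersected at this z (z outside [9.5, 13]); Subtracting the remaining from the first: starting from the r=2 cylinder (12.00 mm²), the 14.5×9.5 cube at (-3.5, 12.5) misses the remaining region (no effect) — area = 12.00 mm². Overall, the cross-section is a single solid region. Net area = 12.00 mm².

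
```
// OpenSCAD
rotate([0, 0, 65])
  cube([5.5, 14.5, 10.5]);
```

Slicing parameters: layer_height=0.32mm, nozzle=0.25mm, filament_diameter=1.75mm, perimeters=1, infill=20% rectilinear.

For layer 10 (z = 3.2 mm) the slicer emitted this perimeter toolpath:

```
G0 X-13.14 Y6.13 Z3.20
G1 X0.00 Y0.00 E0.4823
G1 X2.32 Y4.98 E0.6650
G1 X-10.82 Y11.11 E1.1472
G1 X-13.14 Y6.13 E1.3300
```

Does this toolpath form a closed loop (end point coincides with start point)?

yes

Start point (G0): (-13.14, 6.13). End point (last G1): the path returns to the start — closed.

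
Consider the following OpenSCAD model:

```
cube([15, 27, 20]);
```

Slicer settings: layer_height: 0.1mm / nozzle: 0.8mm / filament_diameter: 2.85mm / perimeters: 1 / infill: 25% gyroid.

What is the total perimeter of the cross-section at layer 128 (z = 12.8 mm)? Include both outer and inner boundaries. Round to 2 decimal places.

84.00 mm

At z = 12.8 mm: the cube is present — its section is the full 15×27 rectangle (perimeter 84.00 mm). Overall, the cross-section is a single solid region. Total boundary length (outer) = 84.00 mm.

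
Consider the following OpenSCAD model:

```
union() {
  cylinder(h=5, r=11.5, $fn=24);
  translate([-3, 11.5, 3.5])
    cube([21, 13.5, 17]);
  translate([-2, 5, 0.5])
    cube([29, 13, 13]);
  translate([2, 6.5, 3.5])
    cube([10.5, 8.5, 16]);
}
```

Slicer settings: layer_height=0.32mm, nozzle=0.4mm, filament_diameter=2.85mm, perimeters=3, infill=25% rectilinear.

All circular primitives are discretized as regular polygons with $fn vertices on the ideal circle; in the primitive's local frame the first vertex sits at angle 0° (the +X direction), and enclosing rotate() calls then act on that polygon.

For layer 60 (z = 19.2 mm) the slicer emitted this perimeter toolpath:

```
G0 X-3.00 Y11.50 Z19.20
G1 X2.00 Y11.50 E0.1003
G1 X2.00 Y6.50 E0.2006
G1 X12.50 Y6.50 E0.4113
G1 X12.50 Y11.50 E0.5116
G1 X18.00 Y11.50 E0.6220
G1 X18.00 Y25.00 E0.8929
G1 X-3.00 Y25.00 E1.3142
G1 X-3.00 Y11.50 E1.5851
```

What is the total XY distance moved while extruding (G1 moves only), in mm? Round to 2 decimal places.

Sum the Euclidean lengths of each G1 segment: total = 79.00 mm.

79.00 mm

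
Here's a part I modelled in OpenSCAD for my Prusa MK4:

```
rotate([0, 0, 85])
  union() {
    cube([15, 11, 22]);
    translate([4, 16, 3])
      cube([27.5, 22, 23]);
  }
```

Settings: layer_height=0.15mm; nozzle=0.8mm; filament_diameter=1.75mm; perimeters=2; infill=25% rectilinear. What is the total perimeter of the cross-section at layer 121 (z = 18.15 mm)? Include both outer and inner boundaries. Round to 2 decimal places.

At z = 18.15 mm: the 15×11 cube contributes its full rectangle (perimeter 52.00 mm); the cube at (4, 16) is present — its section is the full 27.5×22 rectangle (perimeter 99.00 mm); Combining (union): the 2 present regions are separate (no shared area or edge), so areas and boundary lengths simply add and each stays a separate island — boundary = 151.00 mm; (whole slice rotated 85° about Z — lengths, areas and connectivity unchanged). Overall, the cross-section has 2 separate islands. Total boundary length (outer) = 151.00 mm.

151.00 mm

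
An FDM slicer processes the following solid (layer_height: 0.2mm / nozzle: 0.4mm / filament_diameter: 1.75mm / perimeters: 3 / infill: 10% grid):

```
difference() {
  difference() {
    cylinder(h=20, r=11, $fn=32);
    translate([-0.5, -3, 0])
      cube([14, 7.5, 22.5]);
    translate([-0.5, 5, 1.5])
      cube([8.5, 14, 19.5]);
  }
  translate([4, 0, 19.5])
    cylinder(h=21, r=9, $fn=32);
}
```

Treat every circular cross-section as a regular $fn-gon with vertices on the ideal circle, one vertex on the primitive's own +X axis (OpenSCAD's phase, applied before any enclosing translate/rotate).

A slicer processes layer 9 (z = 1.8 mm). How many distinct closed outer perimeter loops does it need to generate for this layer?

At z = 1.8 mm: the r=11 cylinder contributes a regular 32-gon of circumradius 11; the 14×7.5 cube at (-0.5, -3) contributes its full rectangle; the cube at (-0.5, 5) (footprint 8.5×14) is included at this height; Subtracting the remaining from the first: starting from the r=11 cylinder, the 14×7.5 cube at (-0.5, -3) partially overlaps it — only the 84.16 mm² overlap (of its 105.00 mm²) is removed, clipping the outline; the 8.5×14 cube at (-0.5, 5) partially overlaps it — only the 42.14 mm² overlap (of its 119.00 mm²) is removed, clipping the outline — 1 connected region; the cylinder at (4, 0) is not intersected at this z (z outside [19.5, 40.5]); Taking the first minus the rest: none of the subtracted shapes is present at this height, so the result so far is unchanged — 1 connected region. The result has 1 disconnected region.

1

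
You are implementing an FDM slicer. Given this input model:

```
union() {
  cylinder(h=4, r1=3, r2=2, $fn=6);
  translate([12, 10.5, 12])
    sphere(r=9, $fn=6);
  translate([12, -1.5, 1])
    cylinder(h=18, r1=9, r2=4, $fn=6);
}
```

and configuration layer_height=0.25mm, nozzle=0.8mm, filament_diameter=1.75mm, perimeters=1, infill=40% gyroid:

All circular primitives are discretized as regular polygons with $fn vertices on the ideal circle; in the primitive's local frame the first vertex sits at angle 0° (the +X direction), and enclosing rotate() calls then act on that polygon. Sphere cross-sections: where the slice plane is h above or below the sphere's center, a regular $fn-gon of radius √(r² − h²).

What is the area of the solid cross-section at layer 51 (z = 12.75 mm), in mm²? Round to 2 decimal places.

At z = 12.75 mm: the cone is absent (z outside [0, 4]); the r=9 sphere at (12, 10.5) slices to a regular 6-gon of circumradius 8.969 (√(r²−h²) with h=0.75 from center) (area = (6/2)·8.969²·sin(360°/6) = 208.98 mm²); the cone at (12, -1.5) (r1=9→r2=4) has section circumradius 5.736 here — a regular 6-gon (area = (6/2)·5.736²·sin(360°/6) = 85.48 mm²); Merging all regions: the regions partially overlap — summed areas 294.47 mm² minus the doubly-counted overlap 4.53 mm² gives 289.94 mm² — area = 289.94 mm². Overall, the cross-section is a single solid region. Net area = 289.94 mm².

289.94 mm²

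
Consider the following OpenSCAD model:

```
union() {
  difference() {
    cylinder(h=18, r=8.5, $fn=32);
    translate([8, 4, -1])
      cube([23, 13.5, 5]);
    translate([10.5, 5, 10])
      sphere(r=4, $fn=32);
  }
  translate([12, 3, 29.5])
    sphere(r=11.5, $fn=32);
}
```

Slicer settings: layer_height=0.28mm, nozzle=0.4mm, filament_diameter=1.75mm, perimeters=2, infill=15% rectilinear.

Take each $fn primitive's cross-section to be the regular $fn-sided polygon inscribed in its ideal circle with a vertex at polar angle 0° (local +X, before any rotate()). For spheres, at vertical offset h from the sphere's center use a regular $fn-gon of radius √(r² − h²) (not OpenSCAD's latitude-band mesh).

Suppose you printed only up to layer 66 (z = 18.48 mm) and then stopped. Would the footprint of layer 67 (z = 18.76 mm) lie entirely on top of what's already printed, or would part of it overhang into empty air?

part overhangs

Compare the two slices. At z = 18.48: the cylinder does not reach this height (z outside [0, 18]); the cube at (8, 4) is not intersected at this z (z outside [-1, 4]); the sphere at (10.5, 5) is not intersected at this z (|z−center|=8.480 > r=4); Subtracting the remaining from the first: the first operand is absent here, so nothing remains; the r=11.5 sphere at (12, 3) slices to a regular 32-gon of circumradius 3.288 (√(r²−h²) with h=11.02 from center) (area = (32/2)·3.288²·sin(360°/32) = 33.74 mm²); Taking the union: only the r=11.5 sphere at (12, 3) is present, so the union is just that shape — area = 33.74 mm². At z = 18.76: the cylinder is not intersected at this z (z outside [0, 18]); the cube at (8, 4) is not intersected at this z (z outside [-1, 4]); the sphere at (10.5, 5) is absent (|z−center|=8.760 > r=4); Taking the first minus the rest: the first operand is absent here, so nothing remains; the sphere at (12, 3): section is a regular 32-gon, circumradius = √(r²−h²) = √(11.5²−10.74²) = 4.111 (area = (32/2)·4.111²·sin(360°/32) = 52.76 mm²); Combining (union): only the r=11.5 sphere at (12, 3) is present, so the union is just that shape — area = 52.76 mm². Checking containment: at z = 18.76 the cross-section extends beyond the z = 18.48 cross-section by about 19.02 mm².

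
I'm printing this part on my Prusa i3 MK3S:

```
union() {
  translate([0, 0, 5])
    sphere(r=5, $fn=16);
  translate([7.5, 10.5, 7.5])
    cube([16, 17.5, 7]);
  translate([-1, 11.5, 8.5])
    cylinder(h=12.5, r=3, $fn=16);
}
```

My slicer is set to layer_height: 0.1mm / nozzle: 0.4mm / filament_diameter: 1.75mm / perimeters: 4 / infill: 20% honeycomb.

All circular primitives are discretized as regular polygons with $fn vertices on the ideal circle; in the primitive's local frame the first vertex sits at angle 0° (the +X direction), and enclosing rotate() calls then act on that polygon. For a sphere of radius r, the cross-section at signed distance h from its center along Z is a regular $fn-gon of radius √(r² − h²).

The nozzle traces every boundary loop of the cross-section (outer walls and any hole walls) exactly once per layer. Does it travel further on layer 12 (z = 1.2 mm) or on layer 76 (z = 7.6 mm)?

layer 76 (z = 7.6 mm)

Layer 12 (z = 1.2): the sphere: section is a regular 16-gon, circumradius = √(r²−h²) = √(5²−3.8²) = 3.250 (perimeter = 2·16·3.250·sin(180°/16) = 20.29 mm); the cube at (7.5, 10.5) does not reach this height (z outside [7.5, 14.5]); the cylinder at (-1, 11.5) is not intersected at this z (z outside [8.5, 21]); Taking the union: only the r=5 sphere is present, so the union is just that shape — boundary = 20.29 mm. So its perimeter = 20.29 mm. Layer 76 (z = 7.6): the r=5 sphere slices to a regular 16-gon of circumradius 4.271 (√(r²−h²) with h=2.6 from center) (perimeter = 2·16·4.271·sin(180°/16) = 26.66 mm); the cube at (7.5, 10.5) is present — its section is the full 16×17.5 rectangle (perimeter 67.00 mm); the cylinder at (-1, 11.5) does not reach this height (z outside [8.5, 21]); Merging all regions: the 2 present regions are separate (no shared area or edge), so areas and boundary lengths simply add and each stays a separate island — boundary = 93.66 mm. So its perimeter = 93.66 mm. Layer 76 is larger (93.66 vs 20.29 mm).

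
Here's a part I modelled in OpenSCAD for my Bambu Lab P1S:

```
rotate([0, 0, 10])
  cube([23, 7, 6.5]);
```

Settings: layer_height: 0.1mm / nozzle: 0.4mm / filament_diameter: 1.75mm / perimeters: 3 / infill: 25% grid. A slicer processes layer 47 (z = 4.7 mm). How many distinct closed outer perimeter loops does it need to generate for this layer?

At z = 4.7 mm: the cube (footprint 23×7) is included at this height; (whole slice rotated 10° about Z — lengths, areas and connectivity unchanged). The result has 1 disconnected region.

1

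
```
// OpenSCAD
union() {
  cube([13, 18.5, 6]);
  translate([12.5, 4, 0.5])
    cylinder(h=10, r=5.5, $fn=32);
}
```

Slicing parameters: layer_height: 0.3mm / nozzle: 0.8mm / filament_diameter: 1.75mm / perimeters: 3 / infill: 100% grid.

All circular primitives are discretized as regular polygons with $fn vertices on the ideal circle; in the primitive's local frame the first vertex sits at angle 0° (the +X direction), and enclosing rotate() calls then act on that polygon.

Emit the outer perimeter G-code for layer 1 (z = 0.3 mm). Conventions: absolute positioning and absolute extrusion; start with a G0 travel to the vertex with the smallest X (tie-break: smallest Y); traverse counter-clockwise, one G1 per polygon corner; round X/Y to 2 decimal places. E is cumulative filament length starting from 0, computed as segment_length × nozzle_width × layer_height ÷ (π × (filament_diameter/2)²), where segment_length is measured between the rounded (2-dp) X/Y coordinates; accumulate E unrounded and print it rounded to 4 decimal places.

G0 X0.00 Y0.00 Z0.30
G1 X13.00 Y0.00 E1.2971
G1 X13.00 Y18.50 E3.1431
G1 X0.00 Y18.50 E4.4402
G1 X0.00 Y0.00 E6.2862

At z = 0.3 mm: the 13×18.5 cube contributes its full rectangle; the cylinder at (12.5, 4) is not intersected at this z (z outside [0.5, 10.5]); Combining (union): only the 13×18.5 cube is present, so the union is just that shape — 1 connected region. The outline is a single polygon with 4 vertices. Extrusion per mm of travel: 0.8 × 0.3 / (π × 0.875²) = 0.099780. Accumulating E over each segment gives final E = 6.2862.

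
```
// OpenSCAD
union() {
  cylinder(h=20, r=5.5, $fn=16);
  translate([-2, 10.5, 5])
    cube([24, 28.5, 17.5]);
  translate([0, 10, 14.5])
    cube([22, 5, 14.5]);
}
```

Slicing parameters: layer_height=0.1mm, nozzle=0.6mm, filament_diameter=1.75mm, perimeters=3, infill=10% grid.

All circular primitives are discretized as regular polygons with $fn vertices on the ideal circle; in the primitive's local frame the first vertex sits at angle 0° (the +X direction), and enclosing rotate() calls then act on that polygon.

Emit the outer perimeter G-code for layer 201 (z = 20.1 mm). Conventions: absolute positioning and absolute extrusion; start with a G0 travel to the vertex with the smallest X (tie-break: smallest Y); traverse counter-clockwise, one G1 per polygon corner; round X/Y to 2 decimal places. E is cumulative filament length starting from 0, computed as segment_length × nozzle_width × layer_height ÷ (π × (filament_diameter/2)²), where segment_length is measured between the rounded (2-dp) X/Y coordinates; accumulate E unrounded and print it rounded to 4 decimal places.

At z = 20.1 mm: the cylinder is absent (z outside [0, 20]); the cube at (-2, 10.5) is present — its section is the full 24×28.5 rectangle; the cube at (0, 10) is present — its section is the full 22×5 rectangle; Taking the union: the regions partially overlap (shared area 99.00 mm²), so overlapping operands fuse into one piece — 1 connected region. The outline is a single polygon with 6 vertices. Extrusion per mm of travel: 0.6 × 0.1 / (π × 0.875²) = 0.024945. Accumulating E over each segment gives final E = 2.6442.

G0 X-2.00 Y10.50 Z20.10
G1 X0.00 Y10.50 E0.0499
G1 X0.00 Y10.00 E0.0624
G1 X22.00 Y10.00 E0.6112
G1 X22.00 Y39.00 E1.3346
G1 X-2.00 Y39.00 E1.9332
G1 X-2.00 Y10.50 E2.6442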